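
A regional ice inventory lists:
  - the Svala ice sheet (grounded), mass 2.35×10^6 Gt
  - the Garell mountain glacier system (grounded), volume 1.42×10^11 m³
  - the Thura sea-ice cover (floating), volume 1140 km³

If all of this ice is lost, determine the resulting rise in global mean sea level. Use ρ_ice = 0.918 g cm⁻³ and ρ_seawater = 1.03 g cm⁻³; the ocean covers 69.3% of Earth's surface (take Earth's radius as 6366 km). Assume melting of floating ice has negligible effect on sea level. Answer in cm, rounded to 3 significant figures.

≈ 647 cm

Svala: 2.35×10^6 Gt = 2.350×10^18 kg; dividing by ρ_w = 1.03 g cm⁻³ = 1030 kg m⁻³ gives 2.282×10^15 m³ of water.
Garell: 1.42×10^11 m³ × (918/1030) = 1.266×10^11 m³ of water.
The Thura sea-ice cover is floating and already displaces its own weight of water, so its melt adds essentially nothing to sea level.
Total added water ≈ 2.282×10^15 m³ over 3.53×10^14 m² → Δh = 6.47 m = 647 cm.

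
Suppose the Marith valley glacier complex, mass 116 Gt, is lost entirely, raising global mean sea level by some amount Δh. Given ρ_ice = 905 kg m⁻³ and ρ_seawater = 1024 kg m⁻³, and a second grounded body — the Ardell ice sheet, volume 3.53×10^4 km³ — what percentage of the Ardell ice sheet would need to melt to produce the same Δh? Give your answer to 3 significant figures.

≈ 0.363 %

Equal sea-level rise means equal mass of meltwater, i.e. equal mass of ice lost.
Ice mass of Marith: 1.160×10^14 kg; ice mass of Ardell: 3.195×10^16 kg.
Fraction required = 1.160×10^14 / 3.195×10^16 = 3.63×10^-3 → 0.363 %.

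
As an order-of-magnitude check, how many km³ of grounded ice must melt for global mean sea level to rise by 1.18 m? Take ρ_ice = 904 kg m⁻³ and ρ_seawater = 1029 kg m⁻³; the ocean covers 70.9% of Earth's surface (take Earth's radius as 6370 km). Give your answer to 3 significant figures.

Required water volume = Δh × A = 1.18 m × 3.62×10^14 m² = 4.266×10^14 m³ = 4.266×10^5 km³.
Ice volume = water volume × ρ_w/ρ_ice = 4.266×10^5 × 1029/904 = 4.86×10^5 km³.

≈ 4.86×10^5 km³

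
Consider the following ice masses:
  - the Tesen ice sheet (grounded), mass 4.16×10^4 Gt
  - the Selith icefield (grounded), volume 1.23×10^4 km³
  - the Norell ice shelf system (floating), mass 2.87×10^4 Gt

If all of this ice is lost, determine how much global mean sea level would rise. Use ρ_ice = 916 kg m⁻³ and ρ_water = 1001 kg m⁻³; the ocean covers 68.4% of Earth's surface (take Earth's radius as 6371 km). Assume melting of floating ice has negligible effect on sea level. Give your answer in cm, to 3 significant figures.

≈ 15.1 cm

Tesen: 4.16×10^4 Gt = 4.160×10^16 kg; dividing by ρ_w = 1001 kg m⁻³ gives 4.156×10^13 m³ of water.
Selith: 1.23×10^4 km³ × (916/1001) = 1.126×10^4 km³ of water.
The Norell ice shelf system is floating and already displaces its own weight of water, so its melt adds essentially nothing to sea level.
Total added water ≈ 5.281×10^13 m³ over 3.49×10^14 m² → Δh = 0.151 m = 15.1 cm.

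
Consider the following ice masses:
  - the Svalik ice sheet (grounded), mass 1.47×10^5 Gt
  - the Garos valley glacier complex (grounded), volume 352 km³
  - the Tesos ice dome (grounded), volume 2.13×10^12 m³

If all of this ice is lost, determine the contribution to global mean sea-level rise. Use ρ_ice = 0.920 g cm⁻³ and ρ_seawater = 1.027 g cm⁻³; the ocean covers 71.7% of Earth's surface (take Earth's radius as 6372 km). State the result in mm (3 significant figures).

≈ 397 mm

Svalik: 1.47×10^5 Gt = 1.470×10^17 kg; dividing by ρ_w = 1.027 g cm⁻³ = 1027 kg m⁻³ gives 1.431×10^14 m³ of water.
Garos: 352 km³ × (920/1027) = 315.3 km³ of water.
Tesos: 2.13×10^12 m³ × (920/1027) = 1.908×10^12 m³ of water.
Total added water ≈ 1.454×10^14 m³ over 3.66×10^14 m² → Δh = 0.397 m = 397 mm.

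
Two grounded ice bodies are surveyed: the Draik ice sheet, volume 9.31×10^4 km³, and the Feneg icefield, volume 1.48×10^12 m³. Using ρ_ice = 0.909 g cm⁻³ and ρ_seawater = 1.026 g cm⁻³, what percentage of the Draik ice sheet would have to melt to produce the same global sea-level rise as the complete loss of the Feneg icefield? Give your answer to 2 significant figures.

Equal sea-level rise means equal mass of meltwater, i.e. equal mass of ice lost.
Ice mass of Feneg: 1.345×10^15 kg; ice mass of Draik: 8.463×10^16 kg.
Fraction required = 1.345×10^15 / 8.463×10^16 = 0.0159 → 1.6 %.

≈ 1.6 %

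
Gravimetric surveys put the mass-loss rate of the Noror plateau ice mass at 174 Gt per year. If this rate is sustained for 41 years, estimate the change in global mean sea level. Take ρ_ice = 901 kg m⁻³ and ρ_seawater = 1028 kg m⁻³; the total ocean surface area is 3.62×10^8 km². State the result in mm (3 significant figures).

Total mass lost = 174 Gt/yr × 41 yr = 7134 Gt = 7.134×10^15 kg.
ρ_w = 1028 kg m⁻³, so water volume = 7.134×10^15 / 1028 = 6.940×10^12 m³.
Δh = 6.940×10^12 / 3.62×10^14 = 0.0192 m = 19.2 mm.

≈ 19.2 mm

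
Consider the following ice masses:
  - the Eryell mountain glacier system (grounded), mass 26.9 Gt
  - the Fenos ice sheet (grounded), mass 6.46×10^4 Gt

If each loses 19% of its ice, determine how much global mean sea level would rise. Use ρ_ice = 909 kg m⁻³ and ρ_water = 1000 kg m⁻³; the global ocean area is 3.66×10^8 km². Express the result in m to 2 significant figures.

≈ 0.034 m

Eryell: 0.19 × 26.9 Gt = 5.111×10^12 kg; dividing by ρ_w = 1000 kg m⁻³ gives 5.111×10^9 m³ of water.
Fenos: 0.19 × 6.46×10^4 Gt = 1.227×10^16 kg; dividing by ρ_w = 1000 kg m⁻³ gives 1.227×10^13 m³ of water.
Total added water ≈ 1.228×10^13 m³ over 3.66×10^14 m² → Δh = 0.0335 m.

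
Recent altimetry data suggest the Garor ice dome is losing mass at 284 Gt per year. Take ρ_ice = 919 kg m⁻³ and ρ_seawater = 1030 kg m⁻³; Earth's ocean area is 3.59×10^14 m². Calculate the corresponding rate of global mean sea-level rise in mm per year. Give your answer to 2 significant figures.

ρ_w = 1030 kg m⁻³. Annual water volume added = 284 Gt / ρ_w = 2.840×10^14 kg / 1030 kg m⁻³ = 2.757×10^11 m³.
Δh per year = 2.757×10^11 / 3.59×10^14 = 7.68×10^-4 m = 0.77 mm.

≈ 0.77 mm/yr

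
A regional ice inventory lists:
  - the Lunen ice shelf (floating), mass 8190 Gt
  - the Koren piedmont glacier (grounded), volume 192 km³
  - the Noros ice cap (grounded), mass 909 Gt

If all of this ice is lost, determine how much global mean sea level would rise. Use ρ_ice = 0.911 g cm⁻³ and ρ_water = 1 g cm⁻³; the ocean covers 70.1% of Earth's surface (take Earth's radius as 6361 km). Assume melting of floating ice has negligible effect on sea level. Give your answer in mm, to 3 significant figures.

The Lunen ice shelf is floating and already displaces its own weight of water, so its melt adds essentially nothing to sea level.
Koren: 192 km³ × (911/1000) = 174.9 km³ of water.
Noros: 909 Gt = 9.090×10^14 kg; dividing by ρ_w = 1 g cm⁻³ = 1000 kg m⁻³ gives 9.090×10^11 m³ of water.
Total added water ≈ 1.084×10^12 m³ over 3.56×10^14 m² → Δh = 3.04×10^-3 m = 3.04 mm.

≈ 3.04 mm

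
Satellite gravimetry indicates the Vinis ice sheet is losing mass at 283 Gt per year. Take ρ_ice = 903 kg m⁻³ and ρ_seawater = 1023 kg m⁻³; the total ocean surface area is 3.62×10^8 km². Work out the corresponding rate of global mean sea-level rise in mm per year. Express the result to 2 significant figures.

ρ_w = 1023 kg m⁻³. Annual water volume added = 283 Gt / ρ_w = 2.830×10^14 kg / 1023 kg m⁻³ = 2.766×10^11 m³.
Δh per year = 2.766×10^11 / 3.62×10^14 = 7.64×10^-4 m = 0.76 mm.

≈ 0.76 mm/yr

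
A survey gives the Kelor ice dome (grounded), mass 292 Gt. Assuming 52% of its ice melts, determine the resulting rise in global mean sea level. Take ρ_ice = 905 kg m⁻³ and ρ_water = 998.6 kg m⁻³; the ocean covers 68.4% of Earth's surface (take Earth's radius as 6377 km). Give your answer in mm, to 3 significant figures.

≈ 0.435 mm

Kelor: 0.52 × 292 Gt = 1.518×10^14 kg; dividing by ρ_w = 998.6 kg m⁻³ gives 1.521×10^11 m³ of water.
Spread over 3.50×10^14 m² of ocean, Δh = 1.521×10^11 / 3.50×10^14 = 4.35×10^-4 m = 0.435 mm.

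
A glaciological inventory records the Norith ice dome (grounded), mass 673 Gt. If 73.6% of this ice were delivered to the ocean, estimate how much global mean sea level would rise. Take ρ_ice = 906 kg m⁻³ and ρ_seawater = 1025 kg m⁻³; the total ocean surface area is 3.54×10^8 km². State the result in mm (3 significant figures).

Norith: 0.736 × 673 Gt = 4.953×10^14 kg; dividing by ρ_w = 1025 kg m⁻³ gives 4.832×10^11 m³ of water.
Spread over 3.54×10^14 m² of ocean, Δh = 4.832×10^11 / 3.54×10^14 = 1.37×10^-3 m = 1.37 mm.

≈ 1.37 mm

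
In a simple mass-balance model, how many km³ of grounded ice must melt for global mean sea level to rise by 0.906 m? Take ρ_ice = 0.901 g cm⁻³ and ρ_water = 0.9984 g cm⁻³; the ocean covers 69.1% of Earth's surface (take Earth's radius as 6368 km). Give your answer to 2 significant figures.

Required water volume = Δh × A = 0.906 m × 3.52×10^14 m² = 3.190×10^14 m³ = 3.190×10^5 km³.
Ice volume = water volume × ρ_w/ρ_ice = 3.190×10^5 × 998.4/901 = 3.5×10^5 km³.

≈ 3.5×10^5 km³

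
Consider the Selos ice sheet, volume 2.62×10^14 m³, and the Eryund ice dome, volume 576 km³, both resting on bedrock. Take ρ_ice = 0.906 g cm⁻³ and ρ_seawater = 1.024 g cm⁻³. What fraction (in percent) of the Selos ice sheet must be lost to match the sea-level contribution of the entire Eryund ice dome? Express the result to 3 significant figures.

≈ 0.220 %

Equal sea-level rise means equal mass of meltwater, i.e. equal mass of ice lost.
Ice mass of Eryund: 5.219×10^14 kg; ice mass of Selos: 2.374×10^17 kg.
Fraction required = 5.219×10^14 / 2.374×10^17 = 2.20×10^-3 → 0.220 %.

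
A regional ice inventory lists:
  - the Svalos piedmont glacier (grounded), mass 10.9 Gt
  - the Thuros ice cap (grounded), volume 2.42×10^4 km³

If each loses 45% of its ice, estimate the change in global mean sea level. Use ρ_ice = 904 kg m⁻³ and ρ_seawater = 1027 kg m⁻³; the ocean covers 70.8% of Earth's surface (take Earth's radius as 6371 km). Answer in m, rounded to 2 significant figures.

Svalos: 0.45 × 10.9 Gt = 4.905×10^12 kg; dividing by ρ_w = 1027 kg m⁻³ gives 4.776×10^9 m³ of water.
Thuros: 0.45 × 2.42×10^4 km³ × (904/1027) = 9586 km³ of water.
Total added water ≈ 9.591×10^12 m³ over 3.61×10^14 m² → Δh = 0.0266 m.

≈ 0.027 m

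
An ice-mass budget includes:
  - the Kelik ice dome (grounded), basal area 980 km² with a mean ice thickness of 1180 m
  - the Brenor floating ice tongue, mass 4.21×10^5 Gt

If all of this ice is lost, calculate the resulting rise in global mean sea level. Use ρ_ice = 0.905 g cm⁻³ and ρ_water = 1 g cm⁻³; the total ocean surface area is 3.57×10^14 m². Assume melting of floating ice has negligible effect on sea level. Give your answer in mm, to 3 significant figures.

Kelik: ice volume = 980 km² × 1180 m = 1156 km³; 1156 × (905/1000) = 1047 km³ of water.
The Brenor floating ice tongue is floating and already displaces its own weight of water, so its melt adds essentially nothing to sea level.
Total added water ≈ 1.047×10^12 m³ over 3.57×10^14 m² → Δh = 2.93×10^-3 m = 2.93 mm.

≈ 2.93 mm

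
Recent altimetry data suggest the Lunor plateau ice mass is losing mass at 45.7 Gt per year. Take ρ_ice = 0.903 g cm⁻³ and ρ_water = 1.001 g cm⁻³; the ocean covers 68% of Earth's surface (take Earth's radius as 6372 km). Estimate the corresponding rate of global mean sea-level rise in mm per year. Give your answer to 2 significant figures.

≈ 0.13 mm/yr

ρ_w = 1.001 g cm⁻³ = 1001 kg m⁻³. Annual water volume added = 45.7 Gt / ρ_w = 4.570×10^13 kg / 1001 kg m⁻³ = 4.565×10^10 m³.
Δh per year = 4.565×10^10 / 3.47×10^14 = 1.32×10^-4 m = 0.13 mm.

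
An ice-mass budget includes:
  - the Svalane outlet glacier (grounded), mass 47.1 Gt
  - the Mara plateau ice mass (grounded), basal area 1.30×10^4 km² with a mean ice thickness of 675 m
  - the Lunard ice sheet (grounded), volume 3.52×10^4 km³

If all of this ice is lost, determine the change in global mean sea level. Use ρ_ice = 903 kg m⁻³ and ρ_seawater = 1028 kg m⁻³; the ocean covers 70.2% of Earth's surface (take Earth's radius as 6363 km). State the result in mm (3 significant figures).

≈ 108 mm

Svalane: 47.1 Gt = 4.710×10^13 kg; dividing by ρ_w = 1028 kg m⁻³ gives 4.582×10^10 m³ of water.
Mara: ice volume = 1.30×10^4 km² × 675 m = 8775 km³; 8775 × (903/1028) = 7708 km³ of water.
Lunard: 3.52×10^4 km³ × (903/1028) = 3.092×10^4 km³ of water.
Total added water ≈ 3.867×10^13 m³ over 3.57×10^14 m² → Δh = 0.108 m = 108 mm.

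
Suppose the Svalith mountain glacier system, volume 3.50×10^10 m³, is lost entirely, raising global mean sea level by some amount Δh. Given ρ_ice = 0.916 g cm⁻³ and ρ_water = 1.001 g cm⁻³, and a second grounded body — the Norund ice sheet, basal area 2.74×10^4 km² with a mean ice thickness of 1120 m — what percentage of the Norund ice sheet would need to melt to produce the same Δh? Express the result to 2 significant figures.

≈ 0.11 %

Equal sea-level rise means equal mass of meltwater, i.e. equal mass of ice lost.
Ice mass of Svalith: 3.206×10^13 kg; ice mass of Norund: 2.811×10^16 kg.
Fraction required = 3.206×10^13 / 2.811×10^16 = 1.14×10^-3 → 0.11 %.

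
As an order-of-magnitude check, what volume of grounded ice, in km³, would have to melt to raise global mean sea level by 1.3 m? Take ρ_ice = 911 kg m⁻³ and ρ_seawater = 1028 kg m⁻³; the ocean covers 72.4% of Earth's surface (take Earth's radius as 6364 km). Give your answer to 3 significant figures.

Required water volume = Δh × A = 1.3 m × 3.68×10^14 m² = 4.790×10^14 m³ = 4.790×10^5 km³.
Ice volume = water volume × ρ_w/ρ_ice = 4.790×10^5 × 1028/911 = 5.41×10^5 km³.

≈ 5.41×10^5 km³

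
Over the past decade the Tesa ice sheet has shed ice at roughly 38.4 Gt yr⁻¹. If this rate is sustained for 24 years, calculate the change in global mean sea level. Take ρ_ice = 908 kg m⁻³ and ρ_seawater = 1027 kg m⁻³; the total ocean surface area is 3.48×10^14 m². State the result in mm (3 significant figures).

Total mass lost = 38.4 Gt/yr × 24 yr = 921.6 Gt = 9.216×10^14 kg.
ρ_w = 1027 kg m⁻³, so water volume = 9.216×10^14 / 1027 = 8.974×10^11 m³.
Δh = 8.974×10^11 / 3.48×10^14 = 2.58×10^-3 m = 2.58 mm.

≈ 2.58 mm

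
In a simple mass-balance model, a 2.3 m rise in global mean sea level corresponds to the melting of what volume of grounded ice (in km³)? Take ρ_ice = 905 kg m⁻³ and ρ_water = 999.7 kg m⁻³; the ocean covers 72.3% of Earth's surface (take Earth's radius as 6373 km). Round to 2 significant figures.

Required water volume = Δh × A = 2.3 m × 3.69×10^14 m² = 8.487×10^14 m³ = 8.487×10^5 km³.
Ice volume = water volume × ρ_w/ρ_ice = 8.487×10^5 × 999.7/905 = 9.4×10^5 km³.

≈ 9.4×10^5 km³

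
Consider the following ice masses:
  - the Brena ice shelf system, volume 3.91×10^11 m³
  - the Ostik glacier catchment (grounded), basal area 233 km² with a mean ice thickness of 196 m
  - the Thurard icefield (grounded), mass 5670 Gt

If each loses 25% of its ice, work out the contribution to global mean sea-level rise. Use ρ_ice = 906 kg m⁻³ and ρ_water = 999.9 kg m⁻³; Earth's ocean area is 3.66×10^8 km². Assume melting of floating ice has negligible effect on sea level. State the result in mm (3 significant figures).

The Brena ice shelf system is floating and already displaces its own weight of water, so its melt adds essentially nothing to sea level.
Ostik: ice volume = 233 km² × 196 m = 45.67 km³; 0.25 × 45.67 × (906/999.9) = 10.34 km³ of water.
Thurard: 0.25 × 5670 Gt = 1.418×10^15 kg; dividing by ρ_w = 999.9 kg m⁻³ gives 1.418×10^12 m³ of water.
Total added water ≈ 1.428×10^12 m³ over 3.66×10^14 m² → Δh = 3.90×10^-3 m = 3.90 mm.

≈ 3.90 mm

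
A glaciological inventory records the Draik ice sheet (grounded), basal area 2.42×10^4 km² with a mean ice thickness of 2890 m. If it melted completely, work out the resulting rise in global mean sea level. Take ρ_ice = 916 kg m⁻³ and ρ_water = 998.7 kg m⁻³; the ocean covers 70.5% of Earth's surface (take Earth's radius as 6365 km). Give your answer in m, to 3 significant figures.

Draik: ice volume = 2.42×10^4 km² × 2890 m = 6.994×10^4 km³; 6.994×10^4 × (916/998.7) = 6.415×10^4 km³ of water.
Spread over 3.59×10^14 m² of ocean, Δh = 6.415×10^13 / 3.59×10^14 = 0.179 m.

≈ 0.179 m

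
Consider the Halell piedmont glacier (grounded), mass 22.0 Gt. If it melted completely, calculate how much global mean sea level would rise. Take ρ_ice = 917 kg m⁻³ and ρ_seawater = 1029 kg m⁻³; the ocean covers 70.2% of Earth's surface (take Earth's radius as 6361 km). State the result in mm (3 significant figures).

Halell: 22.0 Gt = 2.200×10^13 kg; dividing by ρ_w = 1029 kg m⁻³ gives 2.138×10^10 m³ of water.
Spread over 3.57×10^14 m² of ocean, Δh = 2.138×10^10 / 3.57×10^14 = 5.99×10^-5 m = 0.0599 mm.

≈ 0.0599 mm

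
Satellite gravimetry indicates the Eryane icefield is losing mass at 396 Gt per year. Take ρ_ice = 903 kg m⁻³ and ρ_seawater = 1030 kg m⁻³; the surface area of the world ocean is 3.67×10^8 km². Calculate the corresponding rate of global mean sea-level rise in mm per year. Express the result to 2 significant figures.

ρ_w = 1030 kg m⁻³. Annual water volume added = 396 Gt / ρ_w = 3.960×10^14 kg / 1030 kg m⁻³ = 3.845×10^11 m³.
Δh per year = 3.845×10^11 / 3.67×10^14 = 1.05×10^-3 m = 1.0 mm.

≈ 1.0 mm/yr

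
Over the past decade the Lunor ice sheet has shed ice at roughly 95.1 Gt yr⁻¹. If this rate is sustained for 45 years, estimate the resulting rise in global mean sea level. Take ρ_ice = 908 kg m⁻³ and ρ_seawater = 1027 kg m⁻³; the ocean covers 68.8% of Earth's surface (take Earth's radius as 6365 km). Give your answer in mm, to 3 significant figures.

≈ 11.9 mm

Total mass lost = 95.1 Gt/yr × 45 yr = 4280 Gt = 4.280×10^15 kg.
ρ_w = 1027 kg m⁻³, so water volume = 4.280×10^15 / 1027 = 4.167×10^12 m³.
Δh = 4.167×10^12 / 3.50×10^14 = 0.0119 m = 11.9 mm.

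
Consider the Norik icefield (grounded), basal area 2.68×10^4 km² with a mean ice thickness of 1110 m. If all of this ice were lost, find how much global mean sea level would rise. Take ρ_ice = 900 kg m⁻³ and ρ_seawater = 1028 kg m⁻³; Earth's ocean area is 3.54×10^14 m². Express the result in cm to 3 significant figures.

Norik: ice volume = 2.68×10^4 km² × 1110 m = 2.975×10^4 km³; 2.975×10^4 × (900/1028) = 2.604×10^4 km³ of water.
Spread over 3.54×10^14 m² of ocean, Δh = 2.604×10^13 / 3.54×10^14 = 0.0736 m = 7.36 cm.

≈ 7.36 cm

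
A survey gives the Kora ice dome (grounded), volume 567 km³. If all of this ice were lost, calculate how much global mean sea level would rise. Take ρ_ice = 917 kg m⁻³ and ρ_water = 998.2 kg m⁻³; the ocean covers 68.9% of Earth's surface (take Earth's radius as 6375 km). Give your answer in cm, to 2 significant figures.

Kora: 567 km³ × (917/998.2) = 520.9 km³ of water.
Spread over 3.52×10^14 m² of ocean, Δh = 5.209×10^11 / 3.52×10^14 = 1.48×10^-3 m = 0.15 cm.

≈ 0.15 cm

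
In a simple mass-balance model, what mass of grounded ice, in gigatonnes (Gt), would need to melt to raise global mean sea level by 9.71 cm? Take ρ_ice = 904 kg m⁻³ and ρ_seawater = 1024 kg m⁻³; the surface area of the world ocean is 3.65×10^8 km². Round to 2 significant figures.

≈ 3.6×10^4 Gt

Required water volume = Δh × A = 0.0971 m × 3.65×10^14 m² = 3.544×10^13 m³.
ρ_w = 1024 kg m⁻³, so the mass of water = 3.544×10^13 m³ × 1024 kg m⁻³ = 3.629×10^16 kg = 3.6×10^4 Gt (and the same mass of ice, by conservation).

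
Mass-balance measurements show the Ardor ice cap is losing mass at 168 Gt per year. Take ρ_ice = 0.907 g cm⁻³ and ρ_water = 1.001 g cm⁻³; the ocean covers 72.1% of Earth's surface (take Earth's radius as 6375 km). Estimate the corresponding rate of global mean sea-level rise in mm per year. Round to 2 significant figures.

≈ 0.46 mm/yr

ρ_w = 1.001 g cm⁻³ = 1001 kg m⁻³. Annual water volume added = 168 Gt / ρ_w = 1.680×10^14 kg / 1001 kg m⁻³ = 1.678×10^11 m³.
Δh per year = 1.678×10^11 / 3.68×10^14 = 4.56×10^-4 m = 0.46 mm.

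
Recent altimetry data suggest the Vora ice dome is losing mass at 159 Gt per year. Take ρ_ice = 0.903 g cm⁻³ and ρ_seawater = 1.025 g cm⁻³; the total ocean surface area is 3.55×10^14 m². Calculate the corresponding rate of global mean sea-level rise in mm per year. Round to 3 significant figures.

≈ 0.437 mm/yr

ρ_w = 1.025 g cm⁻³ = 1025 kg m⁻³. Annual water volume added = 159 Gt / ρ_w = 1.590×10^14 kg / 1025 kg m⁻³ = 1.551×10^11 m³.
Δh per year = 1.551×10^11 / 3.55×10^14 = 4.37×10^-4 m = 0.437 mm.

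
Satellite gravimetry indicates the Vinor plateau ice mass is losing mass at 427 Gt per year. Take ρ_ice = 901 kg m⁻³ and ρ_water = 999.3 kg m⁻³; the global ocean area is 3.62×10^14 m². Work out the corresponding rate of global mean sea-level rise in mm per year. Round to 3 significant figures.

≈ 1.18 mm/yr

ρ_w = 999.3 kg m⁻³. Annual water volume added = 427 Gt / ρ_w = 4.270×10^14 kg / 999.3 kg m⁻³ = 4.273×10^11 m³.
Δh per year = 4.273×10^11 / 3.62×10^14 = 1.18×10^-3 m = 1.18 mm.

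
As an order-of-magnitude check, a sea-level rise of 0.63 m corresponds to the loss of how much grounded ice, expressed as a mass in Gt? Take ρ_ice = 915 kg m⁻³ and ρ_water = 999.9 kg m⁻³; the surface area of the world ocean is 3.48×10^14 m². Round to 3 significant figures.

Required water volume = Δh × A = 0.63 m × 3.48×10^14 m² = 2.192×10^14 m³.
ρ_w = 999.9 kg m⁻³, so the mass of water = 2.192×10^14 m³ × 999.9 kg m⁻³ = 2.192×10^17 kg = 2.19×10^5 Gt (and the same mass of ice, by conservation).

≈ 2.19×10^5 Gt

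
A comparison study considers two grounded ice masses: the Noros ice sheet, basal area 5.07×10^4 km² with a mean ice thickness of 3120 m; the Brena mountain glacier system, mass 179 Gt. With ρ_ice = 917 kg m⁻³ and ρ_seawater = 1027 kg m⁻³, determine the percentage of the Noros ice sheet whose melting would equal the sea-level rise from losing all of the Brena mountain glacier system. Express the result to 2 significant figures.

≈ 0.12 %

Equal sea-level rise means equal mass of meltwater, i.e. equal mass of ice lost.
Ice mass of Brena: 1.790×10^14 kg; ice mass of Noros: 1.451×10^17 kg.
Fraction required = 1.790×10^14 / 1.451×10^17 = 1.23×10^-3 → 0.12 %.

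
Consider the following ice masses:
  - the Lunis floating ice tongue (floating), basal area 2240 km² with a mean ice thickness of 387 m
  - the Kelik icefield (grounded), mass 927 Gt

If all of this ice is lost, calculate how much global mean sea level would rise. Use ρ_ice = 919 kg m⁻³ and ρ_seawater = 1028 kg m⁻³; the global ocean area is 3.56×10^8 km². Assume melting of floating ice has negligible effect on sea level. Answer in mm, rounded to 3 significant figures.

≈ 2.53 mm

The Lunis floating ice tongue is floating and already displaces its own weight of water, so its melt adds essentially nothing to sea level.
Kelik: 927 Gt = 9.270×10^14 kg; dividing by ρ_w = 1028 kg m⁻³ gives 9.018×10^11 m³ of water.
Total added water ≈ 9.018×10^11 m³ over 3.56×10^14 m² → Δh = 2.53×10^-3 m = 2.53 mm.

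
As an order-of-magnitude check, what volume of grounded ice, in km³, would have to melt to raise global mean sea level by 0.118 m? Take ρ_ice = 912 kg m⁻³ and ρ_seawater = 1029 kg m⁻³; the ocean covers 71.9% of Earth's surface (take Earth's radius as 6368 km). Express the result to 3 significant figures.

Required water volume = Δh × A = 0.118 m × 3.66×10^14 m² = 4.323×10^13 m³ = 4.323×10^4 km³.
Ice volume = water volume × ρ_w/ρ_ice = 4.323×10^4 × 1029/912 = 4.88×10^4 km³.

≈ 4.88×10^4 km³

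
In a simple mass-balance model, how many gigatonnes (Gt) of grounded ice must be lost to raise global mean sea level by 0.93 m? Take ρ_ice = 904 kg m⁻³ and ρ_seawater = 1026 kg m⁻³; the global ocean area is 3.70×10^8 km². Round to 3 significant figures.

≈ 3.53×10^5 Gt

Required water volume = Δh × A = 0.93 m × 3.70×10^14 m² = 3.441×10^14 m³.
ρ_w = 1026 kg m⁻³, so the mass of water = 3.441×10^14 m³ × 1026 kg m⁻³ = 3.530×10^17 kg = 3.53×10^5 Gt (and the same mass of ice, by conservation).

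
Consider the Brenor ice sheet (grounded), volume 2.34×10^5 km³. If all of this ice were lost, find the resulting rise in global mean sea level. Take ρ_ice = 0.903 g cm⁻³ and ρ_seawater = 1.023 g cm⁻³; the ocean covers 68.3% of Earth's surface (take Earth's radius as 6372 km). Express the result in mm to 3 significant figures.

≈ 593 mm

Brenor: 2.34×10^5 km³ × (903/1023) = 2.066×10^5 km³ of water.
Spread over 3.48×10^14 m² of ocean, Δh = 2.066×10^14 / 3.48×10^14 = 0.593 m = 593 mm.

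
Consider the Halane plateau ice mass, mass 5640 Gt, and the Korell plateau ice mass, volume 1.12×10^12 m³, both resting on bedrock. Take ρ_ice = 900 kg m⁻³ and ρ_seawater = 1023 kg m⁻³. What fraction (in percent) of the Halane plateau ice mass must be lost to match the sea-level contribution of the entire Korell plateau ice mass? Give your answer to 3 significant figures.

Equal sea-level rise means equal mass of meltwater, i.e. equal mass of ice lost.
Ice mass of Korell: 1.008×10^15 kg; ice mass of Halane: 5.640×10^15 kg.
Fraction required = 1.008×10^15 / 5.640×10^15 = 0.179 → 17.9 %.

≈ 17.9 %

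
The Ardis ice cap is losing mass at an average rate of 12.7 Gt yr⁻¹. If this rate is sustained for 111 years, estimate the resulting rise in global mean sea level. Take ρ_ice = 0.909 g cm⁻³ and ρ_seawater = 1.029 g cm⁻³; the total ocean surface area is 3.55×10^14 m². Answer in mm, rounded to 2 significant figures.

≈ 3.9 mm

Total mass lost = 12.7 Gt/yr × 111 yr = 1410 Gt = 1.410×10^15 kg.
ρ_w = 1.029 g cm⁻³ = 1029 kg m⁻³, so water volume = 1.410×10^15 / 1029 = 1.370×10^12 m³.
Δh = 1.370×10^12 / 3.55×10^14 = 3.86×10^-3 m = 3.9 mm.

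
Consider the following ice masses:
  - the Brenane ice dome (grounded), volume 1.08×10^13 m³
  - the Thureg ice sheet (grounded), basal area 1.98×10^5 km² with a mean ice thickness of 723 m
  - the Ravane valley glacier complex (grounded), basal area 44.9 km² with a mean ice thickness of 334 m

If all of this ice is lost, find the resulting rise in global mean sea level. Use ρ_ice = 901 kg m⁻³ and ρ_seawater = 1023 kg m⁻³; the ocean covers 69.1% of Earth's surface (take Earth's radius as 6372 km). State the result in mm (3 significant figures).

Brenane: 1.08×10^13 m³ × (901/1023) = 9.512×10^12 m³ of water.
Thureg: ice volume = 1.98×10^5 km² × 723 m = 1.432×10^5 km³; 1.432×10^5 × (901/1023) = 1.261×10^5 km³ of water.
Ravane: ice volume = 44.9 km² × 334 m = 15.00 km³; 15.00 × (901/1023) = 13.21 km³ of water.
Total added water ≈ 1.356×10^14 m³ over 3.53×10^14 m² → Δh = 0.385 m = 385 mm.

≈ 385 mm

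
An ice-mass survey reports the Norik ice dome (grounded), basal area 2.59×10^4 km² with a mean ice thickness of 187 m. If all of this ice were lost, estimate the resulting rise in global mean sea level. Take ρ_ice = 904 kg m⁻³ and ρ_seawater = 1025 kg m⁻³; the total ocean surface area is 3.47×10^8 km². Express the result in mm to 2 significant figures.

Norik: ice volume = 2.59×10^4 km² × 187 m = 4843 km³; 4843 × (904/1025) = 4272 km³ of water.
Spread over 3.47×10^14 m² of ocean, Δh = 4.272×10^12 / 3.47×10^14 = 0.0123 m = 12 mm.

≈ 12 mm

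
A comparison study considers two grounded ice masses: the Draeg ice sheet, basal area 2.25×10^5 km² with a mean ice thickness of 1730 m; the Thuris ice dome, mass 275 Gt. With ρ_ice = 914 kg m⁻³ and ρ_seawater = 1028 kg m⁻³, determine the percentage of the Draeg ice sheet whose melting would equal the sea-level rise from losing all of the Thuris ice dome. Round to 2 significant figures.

≈ 0.077 %

Equal sea-level rise means equal mass of meltwater, i.e. equal mass of ice lost.
Ice mass of Thuris: 2.750×10^14 kg; ice mass of Draeg: 3.558×10^17 kg.
Fraction required = 2.750×10^14 / 3.558×10^17 = 7.73×10^-4 → 0.077 %.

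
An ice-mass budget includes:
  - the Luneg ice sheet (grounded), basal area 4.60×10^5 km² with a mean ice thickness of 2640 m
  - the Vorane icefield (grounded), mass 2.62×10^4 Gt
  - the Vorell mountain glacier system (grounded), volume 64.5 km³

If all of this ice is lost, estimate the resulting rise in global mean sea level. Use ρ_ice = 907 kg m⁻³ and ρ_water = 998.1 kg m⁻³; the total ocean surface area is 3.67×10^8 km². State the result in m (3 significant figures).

Luneg: ice volume = 4.60×10^5 km² × 2640 m = 1.214×10^6 km³; 1.214×10^6 × (907/998.1) = 1.104×10^6 km³ of water.
Vorane: 2.62×10^4 Gt = 2.620×10^16 kg; dividing by ρ_w = 998.1 kg m⁻³ gives 2.625×10^13 m³ of water.
Vorell: 64.5 km³ × (907/998.1) = 58.61 km³ of water.
Total added water ≈ 1.130×10^15 m³ over 3.67×10^14 m² → Δh = 3.08 m.

≈ 3.08 m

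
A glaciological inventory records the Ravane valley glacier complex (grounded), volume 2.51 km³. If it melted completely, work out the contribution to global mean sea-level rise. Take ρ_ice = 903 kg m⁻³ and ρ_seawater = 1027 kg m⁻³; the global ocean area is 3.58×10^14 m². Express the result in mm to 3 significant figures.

≈ 6.16×10^-3 mm

Ravane: 2.51 km³ × (903/1027) = 2.207 km³ of water.
Spread over 3.58×10^14 m² of ocean, Δh = 2.207×10^9 / 3.58×10^14 = 6.16×10^-6 m = 6.16×10^-3 mm.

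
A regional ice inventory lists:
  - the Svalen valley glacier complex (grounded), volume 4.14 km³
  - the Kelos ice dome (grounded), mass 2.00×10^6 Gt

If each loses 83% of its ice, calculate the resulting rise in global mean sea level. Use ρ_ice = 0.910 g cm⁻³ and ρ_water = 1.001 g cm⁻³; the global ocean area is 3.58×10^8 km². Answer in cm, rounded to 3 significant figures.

≈ 463 cm

Svalen: 0.83 × 4.14 km³ × (910/1001) = 3.124 km³ of water.
Kelos: 0.83 × 2.00×10^6 Gt = 1.660×10^18 kg; dividing by ρ_w = 1.001 g cm⁻³ = 1001 kg m⁻³ gives 1.658×10^15 m³ of water.
Total added water ≈ 1.658×10^15 m³ over 3.58×10^14 m² → Δh = 4.63 m = 463 cm.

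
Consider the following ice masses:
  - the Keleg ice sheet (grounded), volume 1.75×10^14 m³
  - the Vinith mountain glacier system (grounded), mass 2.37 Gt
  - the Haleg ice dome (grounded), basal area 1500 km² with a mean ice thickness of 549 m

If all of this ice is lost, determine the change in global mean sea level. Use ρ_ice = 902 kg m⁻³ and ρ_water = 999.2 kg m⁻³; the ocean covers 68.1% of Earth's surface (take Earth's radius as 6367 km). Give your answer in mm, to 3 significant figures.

Keleg: 1.75×10^14 m³ × (902/999.2) = 1.580×10^14 m³ of water.
Vinith: 2.37 Gt = 2.370×10^12 kg; dividing by ρ_w = 999.2 kg m⁻³ gives 2.372×10^9 m³ of water.
Haleg: ice volume = 1500 km² × 549 m = 823.5 km³; 823.5 × (902/999.2) = 743.4 km³ of water.
Total added water ≈ 1.587×10^14 m³ over 3.47×10^14 m² → Δh = 0.458 m = 458 mm.

≈ 458 mm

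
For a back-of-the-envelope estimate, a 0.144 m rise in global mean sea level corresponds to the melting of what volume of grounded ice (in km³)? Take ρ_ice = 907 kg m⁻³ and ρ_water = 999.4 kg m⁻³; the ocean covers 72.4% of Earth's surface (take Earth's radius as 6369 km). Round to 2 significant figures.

≈ 5.9×10^4 km³

Required water volume = Δh × A = 0.144 m × 3.69×10^14 m² = 5.314×10^13 m³ = 5.314×10^4 km³.
Ice volume = water volume × ρ_w/ρ_ice = 5.314×10^4 × 999.4/907 = 5.9×10^4 km³.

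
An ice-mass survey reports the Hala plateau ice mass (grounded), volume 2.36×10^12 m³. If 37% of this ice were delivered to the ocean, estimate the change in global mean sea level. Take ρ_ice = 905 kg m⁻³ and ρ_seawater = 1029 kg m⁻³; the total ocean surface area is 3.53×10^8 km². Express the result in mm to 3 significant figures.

Hala: 0.37 × 2.36×10^12 m³ × (905/1029) = 7.680×10^11 m³ of water.
Spread over 3.53×10^14 m² of ocean, Δh = 7.680×10^11 / 3.53×10^14 = 2.18×10^-3 m = 2.18 mm.

≈ 2.18 mm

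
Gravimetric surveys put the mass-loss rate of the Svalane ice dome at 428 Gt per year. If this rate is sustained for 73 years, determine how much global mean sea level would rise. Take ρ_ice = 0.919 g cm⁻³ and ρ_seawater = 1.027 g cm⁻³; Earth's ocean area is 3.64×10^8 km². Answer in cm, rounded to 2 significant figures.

≈ 8.4 cm

Total mass lost = 428 Gt/yr × 73 yr = 3.124×10^4 Gt = 3.124×10^16 kg.
ρ_w = 1.027 g cm⁻³ = 1027 kg m⁻³, so water volume = 3.124×10^16 / 1027 = 3.042×10^13 m³.
Δh = 3.042×10^13 / 3.64×10^14 = 0.0836 m = 8.4 cm.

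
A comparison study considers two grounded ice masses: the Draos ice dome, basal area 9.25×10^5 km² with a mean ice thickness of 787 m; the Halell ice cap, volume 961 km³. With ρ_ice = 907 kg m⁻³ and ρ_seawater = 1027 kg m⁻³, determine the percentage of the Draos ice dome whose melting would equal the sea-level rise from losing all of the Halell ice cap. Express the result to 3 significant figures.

≈ 0.132 %

Equal sea-level rise means equal mass of meltwater, i.e. equal mass of ice lost.
Ice mass of Halell: 8.716×10^14 kg; ice mass of Draos: 6.603×10^17 kg.
Fraction required = 8.716×10^14 / 6.603×10^17 = 1.32×10^-3 → 0.132 %.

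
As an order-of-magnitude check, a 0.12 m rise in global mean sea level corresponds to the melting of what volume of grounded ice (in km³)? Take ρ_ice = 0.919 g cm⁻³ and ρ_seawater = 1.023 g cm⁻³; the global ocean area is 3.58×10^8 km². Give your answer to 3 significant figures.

Required water volume = Δh × A = 0.12 m × 3.58×10^14 m² = 4.296×10^13 m³ = 4.296×10^4 km³.
Ice volume = water volume × ρ_w/ρ_ice = 4.296×10^4 × 1023/919 = 4.78×10^4 km³.

≈ 4.78×10^4 km³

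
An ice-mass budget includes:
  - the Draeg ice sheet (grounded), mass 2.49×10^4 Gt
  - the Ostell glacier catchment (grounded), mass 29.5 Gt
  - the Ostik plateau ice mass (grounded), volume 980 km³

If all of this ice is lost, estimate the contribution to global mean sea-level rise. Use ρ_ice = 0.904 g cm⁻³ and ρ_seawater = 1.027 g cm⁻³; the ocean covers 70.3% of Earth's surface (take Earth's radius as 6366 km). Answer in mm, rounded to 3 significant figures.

≈ 70.2 mm

Draeg: 2.49×10^4 Gt = 2.490×10^16 kg; dividing by ρ_w = 1.027 g cm⁻³ = 1027 kg m⁻³ gives 2.425×10^13 m³ of water.
Ostell: 29.5 Gt = 2.950×10^13 kg; dividing by ρ_w = 1027 kg m⁻³ gives 2.872×10^10 m³ of water.
Ostik: 980 km³ × (904/1027) = 862.6 km³ of water.
Total added water ≈ 2.514×10^13 m³ over 3.58×10^14 m² → Δh = 0.0702 m = 70.2 mm.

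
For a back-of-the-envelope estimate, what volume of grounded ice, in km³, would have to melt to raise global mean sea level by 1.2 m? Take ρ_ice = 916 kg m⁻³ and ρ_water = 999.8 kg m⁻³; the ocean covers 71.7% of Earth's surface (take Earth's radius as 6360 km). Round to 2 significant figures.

≈ 4.8×10^5 km³

Required water volume = Δh × A = 1.2 m × 3.64×10^14 m² = 4.373×10^14 m³ = 4.373×10^5 km³.
Ice volume = water volume × ρ_w/ρ_ice = 4.373×10^5 × 999.8/916 = 4.8×10^5 km³.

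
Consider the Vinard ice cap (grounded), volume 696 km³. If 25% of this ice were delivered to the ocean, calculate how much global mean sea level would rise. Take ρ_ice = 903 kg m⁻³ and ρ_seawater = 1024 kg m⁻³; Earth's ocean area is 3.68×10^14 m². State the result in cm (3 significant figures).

Vinard: 0.25 × 696 km³ × (903/1024) = 153.4 km³ of water.
Spread over 3.68×10^14 m² of ocean, Δh = 1.534×10^11 / 3.68×10^14 = 4.17×10^-4 m = 0.0417 cm.

≈ 0.0417 cm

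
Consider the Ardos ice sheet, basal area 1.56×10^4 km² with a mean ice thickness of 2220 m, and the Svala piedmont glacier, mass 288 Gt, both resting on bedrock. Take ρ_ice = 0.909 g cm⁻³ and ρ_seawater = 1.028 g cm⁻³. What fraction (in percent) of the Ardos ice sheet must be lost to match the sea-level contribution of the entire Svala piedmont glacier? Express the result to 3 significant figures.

Equal sea-level rise means equal mass of meltwater, i.e. equal mass of ice lost.
Ice mass of Svala: 2.880×10^14 kg; ice mass of Ardos: 3.148×10^16 kg.
Fraction required = 2.880×10^14 / 3.148×10^16 = 9.15×10^-3 → 0.915 %.

≈ 0.915 %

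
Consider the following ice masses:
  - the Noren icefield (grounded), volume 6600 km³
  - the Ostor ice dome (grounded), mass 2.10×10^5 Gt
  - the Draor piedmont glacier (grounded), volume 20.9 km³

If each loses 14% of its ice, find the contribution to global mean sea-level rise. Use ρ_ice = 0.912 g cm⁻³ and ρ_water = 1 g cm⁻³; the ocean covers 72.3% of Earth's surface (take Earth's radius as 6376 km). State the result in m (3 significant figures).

≈ 0.0819 m

Noren: 0.14 × 6600 km³ × (912/1000) = 842.7 km³ of water.
Ostor: 0.14 × 2.10×10^5 Gt = 2.940×10^16 kg; dividing by ρ_w = 1 g cm⁻³ = 1000 kg m⁻³ gives 2.940×10^13 m³ of water.
Draor: 0.14 × 20.9 km³ × (912/1000) = 2.669 km³ of water.
Total added water ≈ 3.025×10^13 m³ over 3.69×10^14 m² → Δh = 0.0819 m.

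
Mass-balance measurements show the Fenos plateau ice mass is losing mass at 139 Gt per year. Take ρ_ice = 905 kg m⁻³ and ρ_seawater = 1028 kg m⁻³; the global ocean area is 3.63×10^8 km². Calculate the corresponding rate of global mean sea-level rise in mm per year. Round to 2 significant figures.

ρ_w = 1028 kg m⁻³. Annual water volume added = 139 Gt / ρ_w = 1.390×10^14 kg / 1028 kg m⁻³ = 1.352×10^11 m³.
Δh per year = 1.352×10^11 / 3.63×10^14 = 3.72×10^-4 m = 0.37 mm.

≈ 0.37 mm/yr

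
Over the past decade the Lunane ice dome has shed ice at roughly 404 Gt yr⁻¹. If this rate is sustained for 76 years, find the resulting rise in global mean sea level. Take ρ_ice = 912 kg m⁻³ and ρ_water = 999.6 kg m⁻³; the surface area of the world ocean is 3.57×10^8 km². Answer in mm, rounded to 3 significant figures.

≈ 86.0 mm

Total mass lost = 404 Gt/yr × 76 yr = 3.070×10^4 Gt = 3.070×10^16 kg.
ρ_w = 999.6 kg m⁻³, so water volume = 3.070×10^16 / 999.6 = 3.072×10^13 m³.
Δh = 3.072×10^13 / 3.57×10^14 = 0.0860 m = 86.0 mm.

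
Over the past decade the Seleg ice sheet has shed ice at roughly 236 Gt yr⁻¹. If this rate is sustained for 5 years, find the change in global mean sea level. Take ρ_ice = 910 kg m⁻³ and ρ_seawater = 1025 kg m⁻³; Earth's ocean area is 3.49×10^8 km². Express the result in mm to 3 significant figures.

Total mass lost = 236 Gt/yr × 5 yr = 1180 Gt = 1.180×10^15 kg.
ρ_w = 1025 kg m⁻³, so water volume = 1.180×10^15 / 1025 = 1.151×10^12 m³.
Δh = 1.151×10^12 / 3.49×10^14 = 3.30×10^-3 m = 3.30 mm.

≈ 3.30 mm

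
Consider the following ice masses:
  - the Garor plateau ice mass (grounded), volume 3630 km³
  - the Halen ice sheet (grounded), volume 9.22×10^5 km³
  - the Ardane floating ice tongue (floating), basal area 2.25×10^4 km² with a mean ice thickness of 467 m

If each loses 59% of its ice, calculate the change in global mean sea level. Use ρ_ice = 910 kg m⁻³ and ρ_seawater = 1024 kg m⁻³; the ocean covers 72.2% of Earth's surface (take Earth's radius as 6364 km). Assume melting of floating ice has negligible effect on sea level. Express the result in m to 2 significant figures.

≈ 1.3 m

Garor: 0.59 × 3630 km³ × (910/1024) = 1903 km³ of water.
Halen: 0.59 × 9.22×10^5 km³ × (910/1024) = 4.834×10^5 km³ of water.
The Ardane floating ice tongue is floating and already displaces its own weight of water, so its melt adds essentially nothing to sea level.
Total added water ≈ 4.853×10^14 m³ over 3.67×10^14 m² → Δh = 1.32 m.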